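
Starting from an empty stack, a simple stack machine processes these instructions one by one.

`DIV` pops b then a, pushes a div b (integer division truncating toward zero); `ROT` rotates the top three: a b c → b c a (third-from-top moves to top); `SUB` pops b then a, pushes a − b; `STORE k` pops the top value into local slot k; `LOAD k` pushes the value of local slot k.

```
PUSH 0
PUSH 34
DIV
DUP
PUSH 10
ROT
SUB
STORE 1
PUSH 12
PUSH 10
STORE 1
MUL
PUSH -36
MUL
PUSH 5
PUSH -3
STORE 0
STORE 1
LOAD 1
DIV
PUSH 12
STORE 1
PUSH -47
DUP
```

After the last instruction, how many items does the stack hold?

PUSH 0   -> [0]
PUSH 34  -> [0, 34]
DIV      -> [0]
DUP      -> [0, 0]
PUSH 10  -> [0, 0, 10]
ROT      -> [0, 10, 0]
SUB      -> [0, 10]
STORE 1  -> [0]
PUSH 12  -> [0, 12]
PUSH 10  -> [0, 12, 10]
STORE 1  -> [0, 12]
MUL      -> [0]
PUSH -36 -> [0, -36]
MUL      -> [0]
PUSH 5   -> [0, 5]
PUSH -3  -> [0, 5, -3]
STORE 0  -> [0, 5]
STORE 1  -> [0]
LOAD 1   -> [0, 5]
DIV      -> [0]
PUSH 12  -> [0, 12]
STORE 1  -> [0]
PUSH -47 -> [0, -47]
DUP      -> [0, -47, -47]

3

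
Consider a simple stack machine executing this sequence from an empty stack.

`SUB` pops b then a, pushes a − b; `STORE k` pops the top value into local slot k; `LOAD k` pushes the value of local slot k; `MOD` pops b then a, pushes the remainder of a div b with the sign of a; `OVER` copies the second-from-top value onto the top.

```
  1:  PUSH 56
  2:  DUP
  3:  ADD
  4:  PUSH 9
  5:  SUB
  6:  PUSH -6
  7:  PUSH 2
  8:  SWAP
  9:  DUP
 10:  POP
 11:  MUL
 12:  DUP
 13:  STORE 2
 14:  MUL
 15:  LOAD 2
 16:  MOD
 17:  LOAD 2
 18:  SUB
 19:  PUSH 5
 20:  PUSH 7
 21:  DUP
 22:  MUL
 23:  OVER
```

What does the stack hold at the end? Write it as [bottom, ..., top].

[12, 5, 49, 5]

PUSH 56 -> [56]
DUP     -> [56, 56]
ADD     -> [112]
PUSH 9  -> [112, 9]
SUB     -> [103]
PUSH -6 -> [103, -6]
PUSH 2  -> [103, -6, 2]
SWAP    -> [103, 2, -6]
DUP     -> [103, 2, -6, -6]
POP     -> [103, 2, -6]
MUL     -> [103, -12]
DUP     -> [103, -12, -12]
STORE 2 -> [103, -12]
MUL     -> [-1236]
LOAD 2  -> [-1236, -12]
MOD     -> [0]
LOAD 2  -> [0, -12]
SUB     -> [12]
PUSH 5  -> [12, 5]
PUSH 7  -> [12, 5, 7]
DUP     -> [12, 5, 7, 7]
MUL     -> [12, 5, 49]
OVER    -> [12, 5, 49, 5]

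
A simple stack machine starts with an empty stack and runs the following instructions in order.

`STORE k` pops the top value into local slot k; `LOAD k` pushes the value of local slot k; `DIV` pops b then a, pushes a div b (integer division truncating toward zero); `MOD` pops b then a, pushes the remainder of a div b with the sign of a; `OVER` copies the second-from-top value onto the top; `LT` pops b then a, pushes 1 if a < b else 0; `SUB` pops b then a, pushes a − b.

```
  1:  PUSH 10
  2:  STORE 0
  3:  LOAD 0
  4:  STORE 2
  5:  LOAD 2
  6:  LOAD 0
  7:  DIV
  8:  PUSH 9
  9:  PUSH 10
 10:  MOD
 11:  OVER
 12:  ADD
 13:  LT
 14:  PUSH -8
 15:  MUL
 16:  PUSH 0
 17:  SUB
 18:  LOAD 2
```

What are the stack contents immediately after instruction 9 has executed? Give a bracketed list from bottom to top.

[1, 9, 10]

PUSH 10 -> 10
STORE 0 -> (empty)
LOAD 0  -> 10
STORE 2 -> (empty)
LOAD 2  -> 10
LOAD 0  -> 10 10
DIV     -> 1
PUSH 9  -> 1 9
PUSH 10 -> 1 9 10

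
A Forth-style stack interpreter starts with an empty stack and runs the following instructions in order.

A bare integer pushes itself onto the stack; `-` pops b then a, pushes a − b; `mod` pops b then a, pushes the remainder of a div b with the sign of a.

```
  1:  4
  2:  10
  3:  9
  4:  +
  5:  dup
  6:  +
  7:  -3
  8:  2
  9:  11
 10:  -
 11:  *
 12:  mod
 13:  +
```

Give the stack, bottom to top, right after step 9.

[4, 38, -3, 2, 11]

4    [4]
10   [4, 10]
9    [4, 10, 9]
+    [4, 19]
dup  [4, 19, 19]
+    [4, 38]
-3   [4, 38, -3]
2    [4, 38, -3, 2]
11   [4, 38, -3, 2, 11]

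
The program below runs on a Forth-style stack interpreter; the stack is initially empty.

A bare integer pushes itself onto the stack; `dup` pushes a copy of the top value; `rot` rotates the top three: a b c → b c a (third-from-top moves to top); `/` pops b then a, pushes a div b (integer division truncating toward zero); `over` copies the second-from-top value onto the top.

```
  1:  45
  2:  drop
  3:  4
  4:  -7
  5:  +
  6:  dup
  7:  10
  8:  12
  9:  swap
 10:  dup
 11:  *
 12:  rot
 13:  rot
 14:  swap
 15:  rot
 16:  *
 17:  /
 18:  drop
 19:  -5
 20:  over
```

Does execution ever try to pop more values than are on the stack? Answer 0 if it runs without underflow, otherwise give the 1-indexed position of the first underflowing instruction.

45   → [45]
drop → []
4    → [4]
-7   → [4, -7]
+    → [-3]
dup  → [-3, -3]
10   → [-3, -3, 10]
12   → [-3, -3, 10, 12]
swap → [-3, -3, 12, 10]
dup  → [-3, -3, 12, 10, 10]
*    → [-3, -3, 12, 100]
rot  → [-3, 12, 100, -3]
rot  → [-3, 100, -3, 12]
swap → [-3, 100, 12, -3]
rot  → [-3, 12, -3, 100]
*    → [-3, 12, -300]
/    → [-3, 0]
drop → [-3]
-5   → [-3, -5]
over → [-3, -5, -3]

0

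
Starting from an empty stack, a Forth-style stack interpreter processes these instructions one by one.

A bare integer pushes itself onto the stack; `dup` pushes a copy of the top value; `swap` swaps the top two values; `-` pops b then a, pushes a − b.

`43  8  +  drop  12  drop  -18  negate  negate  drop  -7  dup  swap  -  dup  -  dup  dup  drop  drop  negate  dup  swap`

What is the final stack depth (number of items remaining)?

43     → [43]
8      → [43, 8]
+      → [51]
drop   → []
12     → [12]
drop   → []
-18    → [-18]
negate → [18]
negate → [-18]
drop   → []
-7     → [-7]
dup    → [-7, -7]
swap   → [-7, -7]
-      → [0]
dup    → [0, 0]
-      → [0]
dup    → [0, 0]
dup    → [0, 0, 0]
drop   → [0, 0]
drop   → [0]
negate → [0]
dup    → [0, 0]
swap   → [0, 0]

2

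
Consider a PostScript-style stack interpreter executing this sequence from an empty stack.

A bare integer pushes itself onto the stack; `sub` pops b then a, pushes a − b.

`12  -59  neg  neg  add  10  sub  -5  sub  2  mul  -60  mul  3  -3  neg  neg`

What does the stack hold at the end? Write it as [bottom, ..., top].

12  -> [12]
-59 -> [12, -59]
neg -> [12, 59]
neg -> [12, -59]
add -> [-47]
10  -> [-47, 10]
sub -> [-57]
-5  -> [-57, -5]
sub -> [-52]
2   -> [-52, 2]
mul -> [-104]
-60 -> [-104, -60]
mul -> [6240]
3   -> [6240, 3]
-3  -> [6240, 3, -3]
neg -> [6240, 3, 3]
neg -> [6240, 3, -3]

[6240, 3, -3]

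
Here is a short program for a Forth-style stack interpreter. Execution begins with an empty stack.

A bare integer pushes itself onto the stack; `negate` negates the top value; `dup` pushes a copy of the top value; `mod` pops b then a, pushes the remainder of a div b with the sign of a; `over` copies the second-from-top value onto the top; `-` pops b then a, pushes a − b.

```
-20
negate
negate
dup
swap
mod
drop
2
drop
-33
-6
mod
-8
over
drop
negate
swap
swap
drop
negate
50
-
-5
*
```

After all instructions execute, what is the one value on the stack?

-20     [-20]
negate  [20]
negate  [-20]
dup     [-20, -20]
swap    [-20, -20]
mod     [0]
drop    []
2       [2]
drop    []
-33     [-33]
-6      [-33, -6]
mod     [-3]
-8      [-3, -8]
over    [-3, -8, -3]
drop    [-3, -8]
negate  [-3, 8]
swap    [8, -3]
swap    [-3, 8]
drop    [-3]
negate  [3]
50      [3, 50]
-       [-47]
-5      [-47, -5]
*       [235]

235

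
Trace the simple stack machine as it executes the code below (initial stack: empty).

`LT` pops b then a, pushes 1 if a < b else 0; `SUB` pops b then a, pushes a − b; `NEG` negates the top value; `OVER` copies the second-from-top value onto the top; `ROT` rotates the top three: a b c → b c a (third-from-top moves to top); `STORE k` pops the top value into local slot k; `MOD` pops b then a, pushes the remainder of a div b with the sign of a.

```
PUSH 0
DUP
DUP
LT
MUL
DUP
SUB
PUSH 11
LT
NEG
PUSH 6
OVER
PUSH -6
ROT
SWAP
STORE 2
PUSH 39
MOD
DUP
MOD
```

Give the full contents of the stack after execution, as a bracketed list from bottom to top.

PUSH 0  -> 0
DUP     -> 0 0
DUP     -> 0 0 0
LT      -> 0 0
MUL     -> 0
DUP     -> 0 0
SUB     -> 0
PUSH 11 -> 0 11
LT      -> 1
NEG     -> -1
PUSH 6  -> -1 6
OVER    -> -1 6 -1
PUSH -6 -> -1 6 -1 -6
ROT     -> -1 -1 -6 6
SWAP    -> -1 -1 6 -6
STORE 2 -> -1 -1 6
PUSH 39 -> -1 -1 6 39
MOD     -> -1 -1 6
DUP     -> -1 -1 6 6
MOD     -> -1 -1 0

[-1, -1, 0]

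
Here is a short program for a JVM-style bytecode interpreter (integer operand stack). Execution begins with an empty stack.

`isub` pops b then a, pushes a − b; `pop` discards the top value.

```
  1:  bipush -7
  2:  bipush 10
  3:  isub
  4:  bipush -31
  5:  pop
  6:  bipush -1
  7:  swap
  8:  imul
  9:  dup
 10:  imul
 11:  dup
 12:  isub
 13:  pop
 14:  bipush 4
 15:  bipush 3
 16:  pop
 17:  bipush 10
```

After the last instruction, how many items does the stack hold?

bipush -7  → -7
bipush 10  → -7 10
isub       → -17
bipush -31 → -17 -31
pop        → -17
bipush -1  → -17 -1
swap       → -1 -17
imul       → 17
dup        → 17 17
imul       → 289
dup        → 289 289
isub       → 0
pop        → (empty)
bipush 4   → 4
bipush 3   → 4 3
pop        → 4
bipush 10  → 4 10

2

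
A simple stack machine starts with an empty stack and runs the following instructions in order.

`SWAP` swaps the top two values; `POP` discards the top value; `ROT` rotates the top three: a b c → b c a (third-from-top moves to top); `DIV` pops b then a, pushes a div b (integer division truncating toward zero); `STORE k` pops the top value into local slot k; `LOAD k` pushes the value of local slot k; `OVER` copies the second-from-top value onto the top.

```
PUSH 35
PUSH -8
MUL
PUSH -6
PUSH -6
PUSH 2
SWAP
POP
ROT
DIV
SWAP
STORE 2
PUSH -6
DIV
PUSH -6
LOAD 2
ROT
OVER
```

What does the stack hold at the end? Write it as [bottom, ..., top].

[-6, -6, 0, -6]

PUSH 35 : 35
PUSH -8 : 35 -8
MUL     : -280
PUSH -6 : -280 -6
PUSH -6 : -280 -6 -6
PUSH 2  : -280 -6 -6 2
SWAP    : -280 -6 2 -6
POP     : -280 -6 2
ROT     : -6 2 -280
DIV     : -6 0
SWAP    : 0 -6
STORE 2 : 0
PUSH -6 : 0 -6
DIV     : 0
PUSH -6 : 0 -6
LOAD 2  : 0 -6 -6
ROT     : -6 -6 0
OVER    : -6 -6 0 -6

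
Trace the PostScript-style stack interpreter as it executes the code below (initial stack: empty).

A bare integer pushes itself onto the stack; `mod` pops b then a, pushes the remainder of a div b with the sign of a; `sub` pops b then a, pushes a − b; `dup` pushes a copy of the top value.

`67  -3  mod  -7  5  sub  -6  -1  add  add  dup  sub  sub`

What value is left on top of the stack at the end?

67  → [67]
-3  → [67, -3]
mod → [1]
-7  → [1, -7]
5   → [1, -7, 5]
sub → [1, -12]
-6  → [1, -12, -6]
-1  → [1, -12, -6, -1]
add → [1, -12, -7]
add → [1, -19]
dup → [1, -19, -19]
sub → [1, 0]
sub → [1]

1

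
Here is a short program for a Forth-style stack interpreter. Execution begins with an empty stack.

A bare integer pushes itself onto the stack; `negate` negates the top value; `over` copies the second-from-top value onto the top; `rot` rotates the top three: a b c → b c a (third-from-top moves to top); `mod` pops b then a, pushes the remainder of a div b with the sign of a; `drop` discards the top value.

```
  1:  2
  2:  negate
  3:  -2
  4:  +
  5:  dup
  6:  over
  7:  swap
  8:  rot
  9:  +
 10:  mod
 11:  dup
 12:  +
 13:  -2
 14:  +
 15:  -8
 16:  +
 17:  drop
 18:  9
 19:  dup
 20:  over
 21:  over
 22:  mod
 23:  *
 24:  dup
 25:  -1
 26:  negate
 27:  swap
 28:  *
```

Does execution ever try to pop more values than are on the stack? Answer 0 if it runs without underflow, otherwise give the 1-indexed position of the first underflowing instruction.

0

2      → 2
negate → -2
-2     → -2 -2
+      → -4
dup    → -4 -4
over   → -4 -4 -4
swap   → -4 -4 -4
rot    → -4 -4 -4
+      → -4 -8
mod    → -4
dup    → -4 -4
+      → -8
-2     → -8 -2
+      → -10
-8     → -10 -8
+      → -18
drop   → (empty)
9      → 9
dup    → 9 9
over   → 9 9 9
over   → 9 9 9 9
mod    → 9 9 0
*      → 9 0
dup    → 9 0 0
-1     → 9 0 0 -1
negate → 9 0 0 1
swap   → 9 0 1 0
*      → 9 0 0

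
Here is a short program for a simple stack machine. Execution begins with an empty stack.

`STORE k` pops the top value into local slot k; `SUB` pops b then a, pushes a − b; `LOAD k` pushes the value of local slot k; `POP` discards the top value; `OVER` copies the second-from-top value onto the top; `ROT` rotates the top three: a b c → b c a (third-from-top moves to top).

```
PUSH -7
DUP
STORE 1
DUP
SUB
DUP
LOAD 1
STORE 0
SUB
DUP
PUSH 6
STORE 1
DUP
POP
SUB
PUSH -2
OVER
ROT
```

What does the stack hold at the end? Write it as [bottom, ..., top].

[-2, 0, 0]

PUSH -7  [-7]
DUP      [-7, -7]
STORE 1  [-7]
DUP      [-7, -7]
SUB      [0]
DUP      [0, 0]
LOAD 1   [0, 0, -7]
STORE 0  [0, 0]
SUB      [0]
DUP      [0, 0]
PUSH 6   [0, 0, 6]
STORE 1  [0, 0]
DUP      [0, 0, 0]
POP      [0, 0]
SUB      [0]
PUSH -2  [0, -2]
OVER     [0, -2, 0]
ROT      [-2, 0, 0]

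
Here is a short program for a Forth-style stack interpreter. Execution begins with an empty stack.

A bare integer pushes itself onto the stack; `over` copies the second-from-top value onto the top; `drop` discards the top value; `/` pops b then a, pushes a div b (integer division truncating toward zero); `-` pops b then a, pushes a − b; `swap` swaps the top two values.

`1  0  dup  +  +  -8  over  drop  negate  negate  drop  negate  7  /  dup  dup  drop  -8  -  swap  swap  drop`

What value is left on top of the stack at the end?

1      : 1
0      : 1 0
dup    : 1 0 0
+      : 1 0
+      : 1
-8     : 1 -8
over   : 1 -8 1
drop   : 1 -8
negate : 1 8
negate : 1 -8
drop   : 1
negate : -1
7      : -1 7
/      : 0
dup    : 0 0
dup    : 0 0 0
drop   : 0 0
-8     : 0 0 -8
-      : 0 8
swap   : 8 0
swap   : 0 8
drop   : 0

0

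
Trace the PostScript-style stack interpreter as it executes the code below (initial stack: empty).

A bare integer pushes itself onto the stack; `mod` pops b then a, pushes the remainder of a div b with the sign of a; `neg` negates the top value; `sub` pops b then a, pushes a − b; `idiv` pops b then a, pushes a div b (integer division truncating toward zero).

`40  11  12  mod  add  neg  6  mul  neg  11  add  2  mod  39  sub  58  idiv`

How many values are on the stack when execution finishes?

40   : [40]
11   : [40, 11]
12   : [40, 11, 12]
mod  : [40, 11]
add  : [51]
neg  : [-51]
6    : [-51, 6]
mul  : [-306]
neg  : [306]
11   : [306, 11]
add  : [317]
2    : [317, 2]
mod  : [1]
39   : [1, 39]
sub  : [-38]
58   : [-38, 58]
idiv : [0]

1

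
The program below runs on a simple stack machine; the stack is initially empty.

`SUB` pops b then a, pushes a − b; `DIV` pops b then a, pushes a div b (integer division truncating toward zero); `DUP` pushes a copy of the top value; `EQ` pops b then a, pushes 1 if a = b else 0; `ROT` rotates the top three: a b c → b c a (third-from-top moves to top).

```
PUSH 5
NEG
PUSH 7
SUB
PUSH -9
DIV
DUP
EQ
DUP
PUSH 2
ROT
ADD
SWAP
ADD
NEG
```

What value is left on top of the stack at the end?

PUSH 5  : 5
NEG     : -5
PUSH 7  : -5 7
SUB     : -12
PUSH -9 : -12 -9
DIV     : 1
DUP     : 1 1
EQ      : 1
DUP     : 1 1
PUSH 2  : 1 1 2
ROT     : 1 2 1
ADD     : 1 3
SWAP    : 3 1
ADD     : 4
NEG     : -4

-4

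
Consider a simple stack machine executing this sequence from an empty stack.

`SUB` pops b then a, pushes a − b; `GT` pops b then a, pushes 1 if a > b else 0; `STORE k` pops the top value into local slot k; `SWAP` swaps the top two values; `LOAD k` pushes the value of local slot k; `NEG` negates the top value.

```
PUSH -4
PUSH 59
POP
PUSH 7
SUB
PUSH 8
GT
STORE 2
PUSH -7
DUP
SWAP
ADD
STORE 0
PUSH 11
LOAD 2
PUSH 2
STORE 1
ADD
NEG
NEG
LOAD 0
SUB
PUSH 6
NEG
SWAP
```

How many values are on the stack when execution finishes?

PUSH -4 : [-4]
PUSH 59 : [-4, 59]
POP     : [-4]
PUSH 7  : [-4, 7]
SUB     : [-11]
PUSH 8  : [-11, 8]
GT      : [0]
STORE 2 : []
PUSH -7 : [-7]
DUP     : [-7, -7]
SWAP    : [-7, -7]
ADD     : [-14]
STORE 0 : []
PUSH 11 : [11]
LOAD 2  : [11, 0]
PUSH 2  : [11, 0, 2]
STORE 1 : [11, 0]
ADD     : [11]
NEG     : [-11]
NEG     : [11]
LOAD 0  : [11, -14]
SUB     : [25]
PUSH 6  : [25, 6]
NEG     : [25, -6]
SWAP    : [-6, 25]

2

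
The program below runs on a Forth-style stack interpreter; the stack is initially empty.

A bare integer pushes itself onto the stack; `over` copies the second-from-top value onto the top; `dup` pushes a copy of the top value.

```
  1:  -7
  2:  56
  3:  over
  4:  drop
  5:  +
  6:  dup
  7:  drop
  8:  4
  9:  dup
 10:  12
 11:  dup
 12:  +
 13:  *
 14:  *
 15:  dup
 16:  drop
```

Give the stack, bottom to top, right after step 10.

[49, 4, 4, 12]

-7    -7
56    -7 56
over  -7 56 -7
drop  -7 56
+     49
dup   49 49
drop  49
4     49 4
dup   49 4 4
12    49 4 4 12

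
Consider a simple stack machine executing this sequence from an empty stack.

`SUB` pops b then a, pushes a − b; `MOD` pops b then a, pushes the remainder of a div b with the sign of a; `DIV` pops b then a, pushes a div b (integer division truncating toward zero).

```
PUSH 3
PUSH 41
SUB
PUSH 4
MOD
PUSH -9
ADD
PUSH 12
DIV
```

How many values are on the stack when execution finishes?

1

PUSH 3  : [3]
PUSH 41 : [3, 41]
SUB     : [-38]
PUSH 4  : [-38, 4]
MOD     : [-2]
PUSH -9 : [-2, -9]
ADD     : [-11]
PUSH 12 : [-11, 12]
DIV     : [0]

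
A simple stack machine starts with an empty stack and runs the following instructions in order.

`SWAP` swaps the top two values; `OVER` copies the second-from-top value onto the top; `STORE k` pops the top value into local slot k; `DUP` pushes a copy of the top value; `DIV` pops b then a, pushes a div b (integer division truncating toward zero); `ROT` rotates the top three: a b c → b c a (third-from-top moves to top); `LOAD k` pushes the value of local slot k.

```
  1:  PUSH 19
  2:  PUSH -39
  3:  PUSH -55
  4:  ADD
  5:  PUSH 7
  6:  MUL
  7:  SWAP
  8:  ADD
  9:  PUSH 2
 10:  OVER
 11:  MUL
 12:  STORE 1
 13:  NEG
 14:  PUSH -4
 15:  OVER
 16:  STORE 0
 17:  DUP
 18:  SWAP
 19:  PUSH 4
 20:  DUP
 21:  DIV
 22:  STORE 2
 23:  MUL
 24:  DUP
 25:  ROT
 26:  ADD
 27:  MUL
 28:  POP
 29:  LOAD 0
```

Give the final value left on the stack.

639

PUSH 19  : [19]
PUSH -39 : [19, -39]
PUSH -55 : [19, -39, -55]
ADD      : [19, -94]
PUSH 7   : [19, -94, 7]
MUL      : [19, -658]
SWAP     : [-658, 19]
ADD      : [-639]
PUSH 2   : [-639, 2]
OVER     : [-639, 2, -639]
MUL      : [-639, -1278]
STORE 1  : [-639]
NEG      : [639]
PUSH -4  : [639, -4]
OVER     : [639, -4, 639]
STORE 0  : [639, -4]
DUP      : [639, -4, -4]
SWAP     : [639, -4, -4]
PUSH 4   : [639, -4, -4, 4]
DUP      : [639, -4, -4, 4, 4]
DIV      : [639, -4, -4, 1]
STORE 2  : [639, -4, -4]
MUL      : [639, 16]
DUP      : [639, 16, 16]
ROT      : [16, 16, 639]
ADD      : [16, 655]
MUL      : [10480]
POP      : []
LOAD 0   : [639]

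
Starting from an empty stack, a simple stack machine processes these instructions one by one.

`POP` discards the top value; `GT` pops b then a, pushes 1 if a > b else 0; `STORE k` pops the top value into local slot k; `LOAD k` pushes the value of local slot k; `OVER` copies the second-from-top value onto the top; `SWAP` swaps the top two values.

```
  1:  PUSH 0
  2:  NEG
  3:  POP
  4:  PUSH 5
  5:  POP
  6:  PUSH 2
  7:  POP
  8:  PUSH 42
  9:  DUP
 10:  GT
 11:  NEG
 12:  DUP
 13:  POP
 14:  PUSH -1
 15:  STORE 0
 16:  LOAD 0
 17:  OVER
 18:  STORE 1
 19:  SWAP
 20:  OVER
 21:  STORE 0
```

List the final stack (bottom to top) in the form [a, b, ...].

PUSH 0  -> [0]
NEG     -> [0]
POP     -> []
PUSH 5  -> [5]
POP     -> []
PUSH 2  -> [2]
POP     -> []
PUSH 42 -> [42]
DUP     -> [42, 42]
GT      -> [0]
NEG     -> [0]
DUP     -> [0, 0]
POP     -> [0]
PUSH -1 -> [0, -1]
STORE 0 -> [0]
LOAD 0  -> [0, -1]
OVER    -> [0, -1, 0]
STORE 1 -> [0, -1]
SWAP    -> [-1, 0]
OVER    -> [-1, 0, -1]
STORE 0 -> [-1, 0]

[-1, 0]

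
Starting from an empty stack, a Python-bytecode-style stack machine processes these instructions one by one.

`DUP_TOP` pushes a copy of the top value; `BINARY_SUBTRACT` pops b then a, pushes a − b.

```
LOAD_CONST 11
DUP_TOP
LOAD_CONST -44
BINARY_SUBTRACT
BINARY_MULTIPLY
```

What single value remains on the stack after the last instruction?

LOAD_CONST 11   -> 11
DUP_TOP         -> 11 11
LOAD_CONST -44  -> 11 11 -44
BINARY_SUBTRACT -> 11 55
BINARY_MULTIPLY -> 605

605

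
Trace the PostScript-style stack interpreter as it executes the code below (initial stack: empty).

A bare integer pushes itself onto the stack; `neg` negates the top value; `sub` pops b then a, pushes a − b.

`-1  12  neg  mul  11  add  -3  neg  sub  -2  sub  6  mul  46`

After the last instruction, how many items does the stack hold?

2

-1   -1
12   -1 12
neg  -1 -12
mul  12
11   12 11
add  23
-3   23 -3
neg  23 3
sub  20
-2   20 -2
sub  22
6    22 6
mul  132
46   132 46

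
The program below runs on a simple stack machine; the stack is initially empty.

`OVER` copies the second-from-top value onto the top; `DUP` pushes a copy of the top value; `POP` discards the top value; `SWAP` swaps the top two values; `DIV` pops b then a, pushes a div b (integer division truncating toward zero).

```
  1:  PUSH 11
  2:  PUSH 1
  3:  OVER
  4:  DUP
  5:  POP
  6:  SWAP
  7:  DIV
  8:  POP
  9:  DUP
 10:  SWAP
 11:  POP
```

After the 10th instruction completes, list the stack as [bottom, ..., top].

[11, 11]

PUSH 11 -> [11]
PUSH 1  -> [11, 1]
OVER    -> [11, 1, 11]
DUP     -> [11, 1, 11, 11]
POP     -> [11, 1, 11]
SWAP    -> [11, 11, 1]
DIV     -> [11, 11]
POP     -> [11]
DUP     -> [11, 11]
SWAP    -> [11, 11]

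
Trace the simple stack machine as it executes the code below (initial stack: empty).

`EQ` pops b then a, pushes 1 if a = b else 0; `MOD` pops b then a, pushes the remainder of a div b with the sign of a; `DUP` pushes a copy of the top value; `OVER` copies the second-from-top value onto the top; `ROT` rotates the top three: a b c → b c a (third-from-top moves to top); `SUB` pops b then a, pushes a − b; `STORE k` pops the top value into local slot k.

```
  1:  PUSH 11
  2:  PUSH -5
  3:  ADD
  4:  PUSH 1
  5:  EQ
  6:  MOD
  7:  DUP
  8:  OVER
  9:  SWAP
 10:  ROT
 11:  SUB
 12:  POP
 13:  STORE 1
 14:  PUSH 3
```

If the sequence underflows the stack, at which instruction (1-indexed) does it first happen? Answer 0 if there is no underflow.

PUSH 11  11
PUSH -5  11 -5
ADD      6
PUSH 1   6 1
EQ       0
MOD  — needs 2 operands, stack has 1 → underflow

6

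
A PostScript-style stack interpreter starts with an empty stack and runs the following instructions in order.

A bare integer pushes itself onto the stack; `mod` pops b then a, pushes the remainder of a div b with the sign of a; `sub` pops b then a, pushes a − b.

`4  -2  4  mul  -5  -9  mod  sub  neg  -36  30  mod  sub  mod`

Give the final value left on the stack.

4

4   → 4
-2  → 4 -2
4   → 4 -2 4
mul → 4 -8
-5  → 4 -8 -5
-9  → 4 -8 -5 -9
mod → 4 -8 -5
sub → 4 -3
neg → 4 3
-36 → 4 3 -36
30  → 4 3 -36 30
mod → 4 3 -6
sub → 4 9
mod → 4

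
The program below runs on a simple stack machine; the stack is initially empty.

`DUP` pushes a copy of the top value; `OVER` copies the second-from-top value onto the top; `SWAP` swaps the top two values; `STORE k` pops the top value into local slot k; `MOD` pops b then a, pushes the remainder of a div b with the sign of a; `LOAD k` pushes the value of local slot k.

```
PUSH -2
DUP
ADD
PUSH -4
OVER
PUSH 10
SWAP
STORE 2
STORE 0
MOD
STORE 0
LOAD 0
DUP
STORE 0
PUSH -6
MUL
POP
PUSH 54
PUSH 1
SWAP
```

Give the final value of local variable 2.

PUSH -2 : [-2]
DUP     : [-2, -2]
ADD     : [-4]
PUSH -4 : [-4, -4]
OVER    : [-4, -4, -4]
PUSH 10 : [-4, -4, -4, 10]
SWAP    : [-4, -4, 10, -4]
STORE 2 : [-4, -4, 10]
STORE 0 : [-4, -4]
MOD     : [0]
STORE 0 : []
LOAD 0  : [0]
DUP     : [0, 0]
STORE 0 : [0]
PUSH -6 : [0, -6]
MUL     : [0]
POP     : []
PUSH 54 : [54]
PUSH 1  : [54, 1]
SWAP    : [1, 54]

-4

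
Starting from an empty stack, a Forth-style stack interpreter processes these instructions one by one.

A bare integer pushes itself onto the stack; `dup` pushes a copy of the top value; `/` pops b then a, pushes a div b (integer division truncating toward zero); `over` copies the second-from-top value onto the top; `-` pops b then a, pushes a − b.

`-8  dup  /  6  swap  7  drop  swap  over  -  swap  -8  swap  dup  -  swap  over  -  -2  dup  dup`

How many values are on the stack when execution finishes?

-8   -> [-8]
dup  -> [-8, -8]
/    -> [1]
6    -> [1, 6]
swap -> [6, 1]
7    -> [6, 1, 7]
drop -> [6, 1]
swap -> [1, 6]
over -> [1, 6, 1]
-    -> [1, 5]
swap -> [5, 1]
-8   -> [5, 1, -8]
swap -> [5, -8, 1]
dup  -> [5, -8, 1, 1]
-    -> [5, -8, 0]
swap -> [5, 0, -8]
over -> [5, 0, -8, 0]
-    -> [5, 0, -8]
-2   -> [5, 0, -8, -2]
dup  -> [5, 0, -8, -2, -2]
dup  -> [5, 0, -8, -2, -2, -2]

6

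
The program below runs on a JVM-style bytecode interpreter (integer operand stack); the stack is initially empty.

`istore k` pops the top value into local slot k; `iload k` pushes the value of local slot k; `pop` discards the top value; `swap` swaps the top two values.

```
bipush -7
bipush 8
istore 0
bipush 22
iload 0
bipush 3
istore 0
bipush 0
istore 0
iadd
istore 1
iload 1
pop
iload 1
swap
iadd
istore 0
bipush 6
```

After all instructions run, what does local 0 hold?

bipush -7 -> [-7]
bipush 8  -> [-7, 8]
istore 0  -> [-7]
bipush 22 -> [-7, 22]
iload 0   -> [-7, 22, 8]
bipush 3  -> [-7, 22, 8, 3]
istore 0  -> [-7, 22, 8]
bipush 0  -> [-7, 22, 8, 0]
istore 0  -> [-7, 22, 8]
iadd      -> [-7, 30]
istore 1  -> [-7]
iload 1   -> [-7, 30]
pop       -> [-7]
iload 1   -> [-7, 30]
swap      -> [30, -7]
iadd      -> [23]
istore 0  -> []
bipush 6  -> [6]

23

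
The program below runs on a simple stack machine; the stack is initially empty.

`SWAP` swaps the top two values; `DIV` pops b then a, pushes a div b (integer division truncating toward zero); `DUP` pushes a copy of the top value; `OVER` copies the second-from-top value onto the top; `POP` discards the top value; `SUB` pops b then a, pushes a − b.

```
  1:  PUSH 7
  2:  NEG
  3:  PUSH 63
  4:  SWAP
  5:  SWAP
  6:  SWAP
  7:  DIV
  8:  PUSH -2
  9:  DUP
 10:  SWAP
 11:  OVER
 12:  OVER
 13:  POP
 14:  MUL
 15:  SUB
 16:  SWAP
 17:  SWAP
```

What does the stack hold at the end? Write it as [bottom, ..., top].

[-9, -6]

PUSH 7   [7]
NEG      [-7]
PUSH 63  [-7, 63]
SWAP     [63, -7]
SWAP     [-7, 63]
SWAP     [63, -7]
DIV      [-9]
PUSH -2  [-9, -2]
DUP      [-9, -2, -2]
SWAP     [-9, -2, -2]
OVER     [-9, -2, -2, -2]
OVER     [-9, -2, -2, -2, -2]
POP      [-9, -2, -2, -2]
MUL      [-9, -2, 4]
SUB      [-9, -6]
SWAP     [-6, -9]
SWAP     [-9, -6]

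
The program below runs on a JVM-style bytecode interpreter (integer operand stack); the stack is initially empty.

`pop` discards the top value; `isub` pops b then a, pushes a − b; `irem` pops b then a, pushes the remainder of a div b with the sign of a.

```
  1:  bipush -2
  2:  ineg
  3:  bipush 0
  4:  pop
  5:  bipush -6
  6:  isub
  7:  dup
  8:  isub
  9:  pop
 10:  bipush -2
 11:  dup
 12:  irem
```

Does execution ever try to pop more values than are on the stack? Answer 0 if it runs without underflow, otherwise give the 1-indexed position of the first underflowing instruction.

bipush -2 → [-2]
ineg      → [2]
bipush 0  → [2, 0]
pop       → [2]
bipush -6 → [2, -6]
isub      → [8]
dup       → [8, 8]
isub      → [0]
pop       → []
bipush -2 → [-2]
dup       → [-2, -2]
irem      → [0]

0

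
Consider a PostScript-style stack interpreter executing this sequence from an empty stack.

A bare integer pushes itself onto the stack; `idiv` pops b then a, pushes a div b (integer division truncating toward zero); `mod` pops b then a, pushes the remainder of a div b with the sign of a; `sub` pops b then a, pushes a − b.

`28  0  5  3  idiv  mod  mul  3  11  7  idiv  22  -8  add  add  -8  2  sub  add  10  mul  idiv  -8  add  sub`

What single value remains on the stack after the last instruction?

28   -> 28
0    -> 28 0
5    -> 28 0 5
3    -> 28 0 5 3
idiv -> 28 0 1
mod  -> 28 0
mul  -> 0
3    -> 0 3
11   -> 0 3 11
7    -> 0 3 11 7
idiv -> 0 3 1
22   -> 0 3 1 22
-8   -> 0 3 1 22 -8
add  -> 0 3 1 14
add  -> 0 3 15
-8   -> 0 3 15 -8
2    -> 0 3 15 -8 2
sub  -> 0 3 15 -10
add  -> 0 3 5
10   -> 0 3 5 10
mul  -> 0 3 50
idiv -> 0 0
-8   -> 0 0 -8
add  -> 0 -8
sub  -> 8

8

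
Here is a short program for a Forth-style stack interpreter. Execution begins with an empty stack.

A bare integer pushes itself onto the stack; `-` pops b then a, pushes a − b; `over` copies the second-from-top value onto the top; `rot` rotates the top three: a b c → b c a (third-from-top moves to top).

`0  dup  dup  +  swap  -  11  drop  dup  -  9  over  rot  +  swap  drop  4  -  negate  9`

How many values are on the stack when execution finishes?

2

0      -> [0]
dup    -> [0, 0]
dup    -> [0, 0, 0]
+      -> [0, 0]
swap   -> [0, 0]
-      -> [0]
11     -> [0, 11]
drop   -> [0]
dup    -> [0, 0]
-      -> [0]
9      -> [0, 9]
over   -> [0, 9, 0]
rot    -> [9, 0, 0]
+      -> [9, 0]
swap   -> [0, 9]
drop   -> [0]
4      -> [0, 4]
-      -> [-4]
negate -> [4]
9      -> [4, 9]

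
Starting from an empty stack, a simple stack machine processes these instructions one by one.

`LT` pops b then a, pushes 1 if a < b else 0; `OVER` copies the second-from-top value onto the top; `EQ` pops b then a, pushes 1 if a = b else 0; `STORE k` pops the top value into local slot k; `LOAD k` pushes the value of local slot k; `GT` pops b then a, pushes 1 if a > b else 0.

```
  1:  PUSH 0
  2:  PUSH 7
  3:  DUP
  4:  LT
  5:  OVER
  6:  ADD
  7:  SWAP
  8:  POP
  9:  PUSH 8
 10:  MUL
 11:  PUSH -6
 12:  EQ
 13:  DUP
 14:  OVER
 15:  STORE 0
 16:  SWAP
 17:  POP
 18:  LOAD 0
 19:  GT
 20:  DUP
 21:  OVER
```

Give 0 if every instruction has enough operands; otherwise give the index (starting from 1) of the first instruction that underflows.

0

PUSH 0  -> 0
PUSH 7  -> 0 7
DUP     -> 0 7 7
LT      -> 0 0
OVER    -> 0 0 0
ADD     -> 0 0
SWAP    -> 0 0
POP     -> 0
PUSH 8  -> 0 8
MUL     -> 0
PUSH -6 -> 0 -6
EQ      -> 0
DUP     -> 0 0
OVER    -> 0 0 0
STORE 0 -> 0 0
SWAP    -> 0 0
POP     -> 0
LOAD 0  -> 0 0
GT      -> 0
DUP     -> 0 0
OVER    -> 0 0 0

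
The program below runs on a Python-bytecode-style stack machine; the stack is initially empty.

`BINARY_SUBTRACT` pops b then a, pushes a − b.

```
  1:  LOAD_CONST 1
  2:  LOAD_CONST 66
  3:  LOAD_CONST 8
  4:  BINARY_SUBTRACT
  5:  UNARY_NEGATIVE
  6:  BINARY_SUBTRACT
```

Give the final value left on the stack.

59

LOAD_CONST 1     [1]
LOAD_CONST 66    [1, 66]
LOAD_CONST 8     [1, 66, 8]
BINARY_SUBTRACT  [1, 58]
UNARY_NEGATIVE   [1, -58]
BINARY_SUBTRACT  [59]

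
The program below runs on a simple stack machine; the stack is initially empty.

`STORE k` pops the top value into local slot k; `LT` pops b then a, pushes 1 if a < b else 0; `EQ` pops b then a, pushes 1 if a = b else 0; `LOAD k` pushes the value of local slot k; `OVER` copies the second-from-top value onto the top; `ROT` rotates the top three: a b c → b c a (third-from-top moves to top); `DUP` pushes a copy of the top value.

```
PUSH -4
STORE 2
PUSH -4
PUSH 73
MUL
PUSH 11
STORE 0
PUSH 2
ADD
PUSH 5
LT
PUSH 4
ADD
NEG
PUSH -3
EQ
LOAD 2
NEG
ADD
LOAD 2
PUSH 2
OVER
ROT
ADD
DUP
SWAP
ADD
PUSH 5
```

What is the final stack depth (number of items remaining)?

4

PUSH -4 : -4
STORE 2 : (empty)
PUSH -4 : -4
PUSH 73 : -4 73
MUL     : -292
PUSH 11 : -292 11
STORE 0 : -292
PUSH 2  : -292 2
ADD     : -290
PUSH 5  : -290 5
LT      : 1
PUSH 4  : 1 4
ADD     : 5
NEG     : -5
PUSH -3 : -5 -3
EQ      : 0
LOAD 2  : 0 -4
NEG     : 0 4
ADD     : 4
LOAD 2  : 4 -4
PUSH 2  : 4 -4 2
OVER    : 4 -4 2 -4
ROT     : 4 2 -4 -4
ADD     : 4 2 -8
DUP     : 4 2 -8 -8
SWAP    : 4 2 -8 -8
ADD     : 4 2 -16
PUSH 5  : 4 2 -16 5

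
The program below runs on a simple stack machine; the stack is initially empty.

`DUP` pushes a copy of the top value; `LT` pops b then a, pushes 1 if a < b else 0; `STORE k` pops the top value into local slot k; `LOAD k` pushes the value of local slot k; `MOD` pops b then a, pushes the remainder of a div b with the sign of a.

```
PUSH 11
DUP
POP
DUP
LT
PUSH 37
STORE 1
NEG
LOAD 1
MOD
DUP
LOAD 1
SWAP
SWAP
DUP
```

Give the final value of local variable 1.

37

PUSH 11  11
DUP      11 11
POP      11
DUP      11 11
LT       0
PUSH 37  0 37
STORE 1  0
NEG      0
LOAD 1   0 37
MOD      0
DUP      0 0
LOAD 1   0 0 37
SWAP     0 37 0
SWAP     0 0 37
DUP      0 0 37 37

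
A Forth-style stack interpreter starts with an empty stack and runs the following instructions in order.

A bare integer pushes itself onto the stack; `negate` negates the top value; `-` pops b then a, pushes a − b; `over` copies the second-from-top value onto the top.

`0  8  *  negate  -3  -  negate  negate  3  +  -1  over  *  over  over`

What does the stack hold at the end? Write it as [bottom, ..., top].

0      : 0
8      : 0 8
*      : 0
negate : 0
-3     : 0 -3
-      : 3
negate : -3
negate : 3
3      : 3 3
+      : 6
-1     : 6 -1
over   : 6 -1 6
*      : 6 -6
over   : 6 -6 6
over   : 6 -6 6 -6

[6, -6, 6, -6]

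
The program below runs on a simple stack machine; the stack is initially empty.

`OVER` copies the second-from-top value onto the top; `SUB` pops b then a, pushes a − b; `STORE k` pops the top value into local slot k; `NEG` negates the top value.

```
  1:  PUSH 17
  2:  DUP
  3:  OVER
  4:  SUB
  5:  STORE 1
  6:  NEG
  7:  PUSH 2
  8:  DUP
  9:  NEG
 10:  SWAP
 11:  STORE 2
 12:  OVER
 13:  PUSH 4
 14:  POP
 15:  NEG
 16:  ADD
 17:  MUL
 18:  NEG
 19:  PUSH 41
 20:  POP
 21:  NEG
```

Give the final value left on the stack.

-255

PUSH 17 → [17]
DUP     → [17, 17]
OVER    → [17, 17, 17]
SUB     → [17, 0]
STORE 1 → [17]
NEG     → [-17]
PUSH 2  → [-17, 2]
DUP     → [-17, 2, 2]
NEG     → [-17, 2, -2]
SWAP    → [-17, -2, 2]
STORE 2 → [-17, -2]
OVER    → [-17, -2, -17]
PUSH 4  → [-17, -2, -17, 4]
POP     → [-17, -2, -17]
NEG     → [-17, -2, 17]
ADD     → [-17, 15]
MUL     → [-255]
NEG     → [255]
PUSH 41 → [255, 41]
POP     → [255]
NEG     → [-255]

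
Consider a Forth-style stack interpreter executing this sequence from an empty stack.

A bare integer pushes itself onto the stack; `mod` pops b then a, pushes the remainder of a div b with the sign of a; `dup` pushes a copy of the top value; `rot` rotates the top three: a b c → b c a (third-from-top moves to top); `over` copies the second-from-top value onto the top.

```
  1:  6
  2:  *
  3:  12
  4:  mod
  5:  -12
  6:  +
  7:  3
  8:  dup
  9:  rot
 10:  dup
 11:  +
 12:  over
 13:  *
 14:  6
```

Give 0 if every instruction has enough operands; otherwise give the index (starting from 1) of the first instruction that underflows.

2

6 -> 6
*  — needs 2 operands, stack has 1 → underflow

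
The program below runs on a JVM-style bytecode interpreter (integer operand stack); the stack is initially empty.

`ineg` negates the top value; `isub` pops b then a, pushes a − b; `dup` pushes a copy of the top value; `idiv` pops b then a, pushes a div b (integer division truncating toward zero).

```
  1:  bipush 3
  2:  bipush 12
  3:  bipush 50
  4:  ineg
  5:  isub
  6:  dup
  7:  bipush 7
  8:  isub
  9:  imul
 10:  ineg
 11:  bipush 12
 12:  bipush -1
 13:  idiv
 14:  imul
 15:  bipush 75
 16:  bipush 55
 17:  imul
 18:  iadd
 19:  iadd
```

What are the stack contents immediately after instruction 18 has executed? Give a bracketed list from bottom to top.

[3, 45045]

bipush 3  -> [3]
bipush 12 -> [3, 12]
bipush 50 -> [3, 12, 50]
ineg      -> [3, 12, -50]
isub      -> [3, 62]
dup       -> [3, 62, 62]
bipush 7  -> [3, 62, 62, 7]
isub      -> [3, 62, 55]
imul      -> [3, 3410]
ineg      -> [3, -3410]
bipush 12 -> [3, -3410, 12]
bipush -1 -> [3, -3410, 12, -1]
idiv      -> [3, -3410, -12]
imul      -> [3, 40920]
bipush 75 -> [3, 40920, 75]
bipush 55 -> [3, 40920, 75, 55]
imul      -> [3, 40920, 4125]
iadd      -> [3, 45045]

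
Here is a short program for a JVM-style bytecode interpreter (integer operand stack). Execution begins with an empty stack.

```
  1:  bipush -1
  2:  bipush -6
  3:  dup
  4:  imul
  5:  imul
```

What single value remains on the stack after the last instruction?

-36

bipush -1 -> [-1]
bipush -6 -> [-1, -6]
dup       -> [-1, -6, -6]
imul      -> [-1, 36]
imul      -> [-36]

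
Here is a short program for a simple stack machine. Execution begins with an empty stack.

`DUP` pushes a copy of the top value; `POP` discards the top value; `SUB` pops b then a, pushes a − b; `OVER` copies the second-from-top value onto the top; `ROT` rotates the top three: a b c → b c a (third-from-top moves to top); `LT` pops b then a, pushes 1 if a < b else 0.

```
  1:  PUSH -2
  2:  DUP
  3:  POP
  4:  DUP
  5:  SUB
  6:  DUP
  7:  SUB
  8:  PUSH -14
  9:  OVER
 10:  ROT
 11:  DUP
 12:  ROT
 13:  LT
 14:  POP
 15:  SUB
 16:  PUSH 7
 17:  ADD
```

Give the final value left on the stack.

PUSH -2  : -2
DUP      : -2 -2
POP      : -2
DUP      : -2 -2
SUB      : 0
DUP      : 0 0
SUB      : 0
PUSH -14 : 0 -14
OVER     : 0 -14 0
ROT      : -14 0 0
DUP      : -14 0 0 0
ROT      : -14 0 0 0
LT       : -14 0 0
POP      : -14 0
SUB      : -14
PUSH 7   : -14 7
ADD      : -7

-7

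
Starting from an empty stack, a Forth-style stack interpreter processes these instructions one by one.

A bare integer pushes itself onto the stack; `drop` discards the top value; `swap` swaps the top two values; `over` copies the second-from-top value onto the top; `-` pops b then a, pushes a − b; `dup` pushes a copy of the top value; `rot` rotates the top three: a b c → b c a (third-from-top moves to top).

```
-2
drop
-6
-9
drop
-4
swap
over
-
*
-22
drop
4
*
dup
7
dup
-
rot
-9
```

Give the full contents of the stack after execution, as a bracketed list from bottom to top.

[32, 0, 32, -9]

-2   → -2
drop → (empty)
-6   → -6
-9   → -6 -9
drop → -6
-4   → -6 -4
swap → -4 -6
over → -4 -6 -4
-    → -4 -2
*    → 8
-22  → 8 -22
drop → 8
4    → 8 4
*    → 32
dup  → 32 32
7    → 32 32 7
dup  → 32 32 7 7
-    → 32 32 0
rot  → 32 0 32
-9   → 32 0 32 -9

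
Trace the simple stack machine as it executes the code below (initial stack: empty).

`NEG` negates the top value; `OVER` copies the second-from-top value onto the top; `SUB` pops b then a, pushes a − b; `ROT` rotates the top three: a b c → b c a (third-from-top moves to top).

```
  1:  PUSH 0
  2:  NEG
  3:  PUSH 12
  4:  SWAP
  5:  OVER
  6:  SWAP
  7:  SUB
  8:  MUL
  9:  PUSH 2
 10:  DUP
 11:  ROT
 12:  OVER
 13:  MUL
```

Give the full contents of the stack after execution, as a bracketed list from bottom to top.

[2, 2, 288]

PUSH 0   0
NEG      0
PUSH 12  0 12
SWAP     12 0
OVER     12 0 12
SWAP     12 12 0
SUB      12 12
MUL      144
PUSH 2   144 2
DUP      144 2 2
ROT      2 2 144
OVER     2 2 144 2
MUL      2 2 288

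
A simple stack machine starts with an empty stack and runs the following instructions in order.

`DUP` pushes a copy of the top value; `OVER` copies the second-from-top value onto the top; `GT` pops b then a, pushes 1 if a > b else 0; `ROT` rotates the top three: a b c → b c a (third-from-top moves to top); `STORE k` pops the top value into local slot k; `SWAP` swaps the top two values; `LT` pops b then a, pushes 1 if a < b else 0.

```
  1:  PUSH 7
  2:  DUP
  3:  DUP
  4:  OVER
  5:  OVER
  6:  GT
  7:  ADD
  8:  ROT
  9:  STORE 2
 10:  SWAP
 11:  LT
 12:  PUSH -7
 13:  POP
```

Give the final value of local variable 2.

7

PUSH 7  : [7]
DUP     : [7, 7]
DUP     : [7, 7, 7]
OVER    : [7, 7, 7, 7]
OVER    : [7, 7, 7, 7, 7]
GT      : [7, 7, 7, 0]
ADD     : [7, 7, 7]
ROT     : [7, 7, 7]
STORE 2 : [7, 7]
SWAP    : [7, 7]
LT      : [0]
PUSH -7 : [0, -7]
POP     : [0]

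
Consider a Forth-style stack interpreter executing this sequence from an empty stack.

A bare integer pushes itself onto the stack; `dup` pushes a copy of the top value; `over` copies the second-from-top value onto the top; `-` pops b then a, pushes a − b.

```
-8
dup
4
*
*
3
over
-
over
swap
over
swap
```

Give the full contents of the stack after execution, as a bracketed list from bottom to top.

[256, 256, 256, -253]

-8   : -8
dup  : -8 -8
4    : -8 -8 4
*    : -8 -32
*    : 256
3    : 256 3
over : 256 3 256
-    : 256 -253
over : 256 -253 256
swap : 256 256 -253
over : 256 256 -253 256
swap : 256 256 256 -253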